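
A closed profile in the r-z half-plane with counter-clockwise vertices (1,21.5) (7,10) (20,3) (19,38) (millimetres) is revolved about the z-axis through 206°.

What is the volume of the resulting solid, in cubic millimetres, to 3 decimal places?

Profile (r,z), 4 vertices: (1,21.5) (7,10) (20,3) (19,38)
edge 0: (1,21.5)→(7,10)  cross = 1·10 − 7·21.5 = -140.5000; (r_i+r_j)·cross = 8·-140.5000 = -1124.0000
edge 1: (7,10)→(20,3)  cross = 7·3 − 20·10 = -179.0000; (r_i+r_j)·cross = 27·-179.0000 = -4833.0000
edge 2: (20,3)→(19,38)  cross = 20·38 − 19·3 = 703.0000; (r_i+r_j)·cross = 39·703.0000 = 27417.0000
edge 3: (19,38)→(1,21.5)  cross = 19·21.5 − 1·38 = 370.5000; (r_i+r_j)·cross = 20·370.5000 = 7410.0000
Σcross = 754.0000 → A = |Σcross|/2 = 377.0000 mm²
Σ(r_i+r_j)·cross = 28870.0000 → first moment M = |Σ|/6 = 4811.6667
R_c = M/A = 4811.6667/377.0000 = 12.7630 mm
θ = 206° = 3.595378 rad
V = θ·R_c·A = 3.595378·12.7630·377.0000 = 17299.762 mm³

Volume = 17299.762 mm³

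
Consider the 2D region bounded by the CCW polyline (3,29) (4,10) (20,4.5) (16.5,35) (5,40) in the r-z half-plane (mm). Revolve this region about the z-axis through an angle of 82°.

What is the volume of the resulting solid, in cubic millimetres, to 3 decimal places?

Volume = 6797.431 mm³

Profile (r,z), 5 vertices: (3,29) (4,10) (20,4.5) (16.5,35) (5,40)
edge 0: (3,29)→(4,10)  cross = 3·10 − 4·29 = -86.0000; (r_i+r_j)·cross = 7·-86.0000 = -602.0000
edge 1: (4,10)→(20,4.5)  cross = 4·4.5 − 20·10 = -182.0000; (r_i+r_j)·cross = 24·-182.0000 = -4368.0000
edge 2: (20,4.5)→(16.5,35)  cross = 20·35 − 16.5·4.5 = 625.7500; (r_i+r_j)·cross = 36.5·625.7500 = 22839.8750
edge 3: (16.5,35)→(5,40)  cross = 16.5·40 − 5·35 = 485.0000; (r_i+r_j)·cross = 21.5·485.0000 = 10427.5000
edge 4: (5,40)→(3,29)  cross = 5·29 − 3·40 = 25.0000; (r_i+r_j)·cross = 8·25.0000 = 200.0000
Σcross = 867.7500 → A = |Σcross|/2 = 433.8750 mm²
Σ(r_i+r_j)·cross = 28497.3750 → first moment M = |Σ|/6 = 4749.5625
R_c = M/A = 4749.5625/433.8750 = 10.9468 mm
θ = 82° = 1.431170 rad
V = θ·R_c·A = 1.431170·10.9468·433.8750 = 6797.431 mm³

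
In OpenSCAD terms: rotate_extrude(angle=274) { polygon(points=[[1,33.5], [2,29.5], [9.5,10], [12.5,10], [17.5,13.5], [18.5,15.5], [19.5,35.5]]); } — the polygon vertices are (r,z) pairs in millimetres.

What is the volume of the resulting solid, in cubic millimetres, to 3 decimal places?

Volume = 18296.705 mm³

Profile (r,z), 7 vertices: (1,33.5) (2,29.5) (9.5,10) (12.5,10) (17.5,13.5) (18.5,15.5) (19.5,35.5)
edge 0: (1,33.5)→(2,29.5)  cross = 1·29.5 − 2·33.5 = -37.5000; (r_i+r_j)·cross = 3·-37.5000 = -112.5000
edge 1: (2,29.5)→(9.5,10)  cross = 2·10 − 9.5·29.5 = -260.2500; (r_i+r_j)·cross = 11.5·-260.2500 = -2992.8750
edge 2: (9.5,10)→(12.5,10)  cross = 9.5·10 − 12.5·10 = -30.0000; (r_i+r_j)·cross = 22·-30.0000 = -660.0000
edge 3: (12.5,10)→(17.5,13.5)  cross = 12.5·13.5 − 17.5·10 = -6.2500; (r_i+r_j)·cross = 30·-6.2500 = -187.5000
edge 4: (17.5,13.5)→(18.5,15.5)  cross = 17.5·15.5 − 18.5·13.5 = 21.5000; (r_i+r_j)·cross = 36·21.5000 = 774.0000
edge 5: (18.5,15.5)→(19.5,35.5)  cross = 18.5·35.5 − 19.5·15.5 = 354.5000; (r_i+r_j)·cross = 38·354.5000 = 13471.0000
edge 6: (19.5,35.5)→(1,33.5)  cross = 19.5·33.5 − 1·35.5 = 617.7500; (r_i+r_j)·cross = 20.5·617.7500 = 12663.8750
Σcross = 659.7500 → A = |Σcross|/2 = 329.8750 mm²
Σ(r_i+r_j)·cross = 22956.0000 → first moment M = |Σ|/6 = 3826.0000
R_c = M/A = 3826.0000/329.8750 = 11.5983 mm
θ = 274° = 4.782202 rad
V = θ·R_c·A = 4.782202·11.5983·329.8750 = 18296.705 mm³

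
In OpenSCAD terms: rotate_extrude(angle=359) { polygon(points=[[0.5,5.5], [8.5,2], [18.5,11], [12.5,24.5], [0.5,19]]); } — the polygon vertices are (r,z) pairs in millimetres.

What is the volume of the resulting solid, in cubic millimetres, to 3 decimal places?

Volume = 14435.724 mm³

Profile (r,z), 5 vertices: (0.5,5.5) (8.5,2) (18.5,11) (12.5,24.5) (0.5,19)
edge 0: (0.5,5.5)→(8.5,2)  cross = 0.5·2 − 8.5·5.5 = -45.7500; (r_i+r_j)·cross = 9·-45.7500 = -411.7500
edge 1: (8.5,2)→(18.5,11)  cross = 8.5·11 − 18.5·2 = 56.5000; (r_i+r_j)·cross = 27·56.5000 = 1525.5000
edge 2: (18.5,11)→(12.5,24.5)  cross = 18.5·24.5 − 12.5·11 = 315.7500; (r_i+r_j)·cross = 31·315.7500 = 9788.2500
edge 3: (12.5,24.5)→(0.5,19)  cross = 12.5·19 − 0.5·24.5 = 225.2500; (r_i+r_j)·cross = 13·225.2500 = 2928.2500
edge 4: (0.5,19)→(0.5,5.5)  cross = 0.5·5.5 − 0.5·19 = -6.7500; (r_i+r_j)·cross = 1·-6.7500 = -6.7500
Σcross = 545.0000 → A = |Σcross|/2 = 272.5000 mm²
Σ(r_i+r_j)·cross = 13823.5000 → first moment M = |Σ|/6 = 2303.9167
R_c = M/A = 2303.9167/272.5000 = 8.4547 mm
θ = 359° = 6.265732 rad
V = θ·R_c·A = 6.265732·8.4547·272.5000 = 14435.724 mm³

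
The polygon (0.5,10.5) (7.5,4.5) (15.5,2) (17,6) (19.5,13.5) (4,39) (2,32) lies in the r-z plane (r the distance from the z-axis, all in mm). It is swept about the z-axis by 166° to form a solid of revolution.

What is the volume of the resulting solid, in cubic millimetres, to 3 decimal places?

Profile (r,z), 7 vertices: (0.5,10.5) (7.5,4.5) (15.5,2) (17,6) (19.5,13.5) (4,39) (2,32)
edge 0: (0.5,10.5)→(7.5,4.5)  cross = 0.5·4.5 − 7.5·10.5 = -76.5000; (r_i+r_j)·cross = 8·-76.5000 = -612.0000
edge 1: (7.5,4.5)→(15.5,2)  cross = 7.5·2 − 15.5·4.5 = -54.7500; (r_i+r_j)·cross = 23·-54.7500 = -1259.2500
edge 2: (15.5,2)→(17,6)  cross = 15.5·6 − 17·2 = 59.0000; (r_i+r_j)·cross = 32.5·59.0000 = 1917.5000
edge 3: (17,6)→(19.5,13.5)  cross = 17·13.5 − 19.5·6 = 112.5000; (r_i+r_j)·cross = 36.5·112.5000 = 4106.2500
edge 4: (19.5,13.5)→(4,39)  cross = 19.5·39 − 4·13.5 = 706.5000; (r_i+r_j)·cross = 23.5·706.5000 = 16602.7500
edge 5: (4,39)→(2,32)  cross = 4·32 − 2·39 = 50.0000; (r_i+r_j)·cross = 6·50.0000 = 300.0000
edge 6: (2,32)→(0.5,10.5)  cross = 2·10.5 − 0.5·32 = 5.0000; (r_i+r_j)·cross = 2.5·5.0000 = 12.5000
Σcross = 801.7500 → A = |Σcross|/2 = 400.8750 mm²
Σ(r_i+r_j)·cross = 21067.7500 → first moment M = |Σ|/6 = 3511.2917
R_c = M/A = 3511.2917/400.8750 = 8.7591 mm
θ = 166° = 2.897247 rad
V = θ·R_c·A = 2.897247·8.7591·400.8750 = 10173.078 mm³

Volume = 10173.078 mm³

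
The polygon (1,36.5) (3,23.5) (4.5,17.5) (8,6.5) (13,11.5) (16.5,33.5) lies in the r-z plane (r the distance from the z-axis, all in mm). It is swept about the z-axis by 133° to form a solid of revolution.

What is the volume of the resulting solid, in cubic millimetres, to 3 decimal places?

Profile (r,z), 6 vertices: (1,36.5) (3,23.5) (4.5,17.5) (8,6.5) (13,11.5) (16.5,33.5)
edge 0: (1,36.5)→(3,23.5)  cross = 1·23.5 − 3·36.5 = -86.0000; (r_i+r_j)·cross = 4·-86.0000 = -344.0000
edge 1: (3,23.5)→(4.5,17.5)  cross = 3·17.5 − 4.5·23.5 = -53.2500; (r_i+r_j)·cross = 7.5·-53.2500 = -399.3750
edge 2: (4.5,17.5)→(8,6.5)  cross = 4.5·6.5 − 8·17.5 = -110.7500; (r_i+r_j)·cross = 12.5·-110.7500 = -1384.3750
edge 3: (8,6.5)→(13,11.5)  cross = 8·11.5 − 13·6.5 = 7.5000; (r_i+r_j)·cross = 21·7.5000 = 157.5000
edge 4: (13,11.5)→(16.5,33.5)  cross = 13·33.5 − 16.5·11.5 = 245.7500; (r_i+r_j)·cross = 29.5·245.7500 = 7249.6250
edge 5: (16.5,33.5)→(1,36.5)  cross = 16.5·36.5 − 1·33.5 = 568.7500; (r_i+r_j)·cross = 17.5·568.7500 = 9953.1250
Σcross = 572.0000 → A = |Σcross|/2 = 286.0000 mm²
Σ(r_i+r_j)·cross = 15232.5000 → first moment M = |Σ|/6 = 2538.7500
R_c = M/A = 2538.7500/286.0000 = 8.8767 mm
θ = 133° = 2.321288 rad
V = θ·R_c·A = 2.321288·8.8767·286.0000 = 5893.170 mm³

Volume = 5893.170 mm³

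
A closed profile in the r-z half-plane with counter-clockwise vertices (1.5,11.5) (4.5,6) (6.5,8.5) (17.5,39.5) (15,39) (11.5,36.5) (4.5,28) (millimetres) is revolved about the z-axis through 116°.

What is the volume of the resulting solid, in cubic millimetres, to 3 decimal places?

Profile (r,z), 7 vertices: (1.5,11.5) (4.5,6) (6.5,8.5) (17.5,39.5) (15,39) (11.5,36.5) (4.5,28)
edge 0: (1.5,11.5)→(4.5,6)  cross = 1.5·6 − 4.5·11.5 = -42.7500; (r_i+r_j)·cross = 6·-42.7500 = -256.5000
edge 1: (4.5,6)→(6.5,8.5)  cross = 4.5·8.5 − 6.5·6 = -0.7500; (r_i+r_j)·cross = 11·-0.7500 = -8.2500
edge 2: (6.5,8.5)→(17.5,39.5)  cross = 6.5·39.5 − 17.5·8.5 = 108.0000; (r_i+r_j)·cross = 24·108.0000 = 2592.0000
edge 3: (17.5,39.5)→(15,39)  cross = 17.5·39 − 15·39.5 = 90.0000; (r_i+r_j)·cross = 32.5·90.0000 = 2925.0000
edge 4: (15,39)→(11.5,36.5)  cross = 15·36.5 − 11.5·39 = 99.0000; (r_i+r_j)·cross = 26.5·99.0000 = 2623.5000
edge 5: (11.5,36.5)→(4.5,28)  cross = 11.5·28 − 4.5·36.5 = 157.7500; (r_i+r_j)·cross = 16·157.7500 = 2524.0000
edge 6: (4.5,28)→(1.5,11.5)  cross = 4.5·11.5 − 1.5·28 = 9.7500; (r_i+r_j)·cross = 6·9.7500 = 58.5000
Σcross = 421.0000 → A = |Σcross|/2 = 210.5000 mm²
Σ(r_i+r_j)·cross = 10458.2500 → first moment M = |Σ|/6 = 1743.0417
R_c = M/A = 1743.0417/210.5000 = 8.2805 mm
θ = 116° = 2.024582 rad
V = θ·R_c·A = 2.024582·8.2805·210.5000 = 3528.931 mm³

Volume = 3528.931 mm³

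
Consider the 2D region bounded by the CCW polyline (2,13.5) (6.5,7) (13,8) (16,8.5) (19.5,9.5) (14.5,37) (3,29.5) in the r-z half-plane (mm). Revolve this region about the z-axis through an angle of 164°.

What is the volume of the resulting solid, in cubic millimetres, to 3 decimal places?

Profile (r,z), 7 vertices: (2,13.5) (6.5,7) (13,8) (16,8.5) (19.5,9.5) (14.5,37) (3,29.5)
edge 0: (2,13.5)→(6.5,7)  cross = 2·7 − 6.5·13.5 = -73.7500; (r_i+r_j)·cross = 8.5·-73.7500 = -626.8750
edge 1: (6.5,7)→(13,8)  cross = 6.5·8 − 13·7 = -39.0000; (r_i+r_j)·cross = 19.5·-39.0000 = -760.5000
edge 2: (13,8)→(16,8.5)  cross = 13·8.5 − 16·8 = -17.5000; (r_i+r_j)·cross = 29·-17.5000 = -507.5000
edge 3: (16,8.5)→(19.5,9.5)  cross = 16·9.5 − 19.5·8.5 = -13.7500; (r_i+r_j)·cross = 35.5·-13.7500 = -488.1250
edge 4: (19.5,9.5)→(14.5,37)  cross = 19.5·37 − 14.5·9.5 = 583.7500; (r_i+r_j)·cross = 34·583.7500 = 19847.5000
edge 5: (14.5,37)→(3,29.5)  cross = 14.5·29.5 − 3·37 = 316.7500; (r_i+r_j)·cross = 17.5·316.7500 = 5543.1250
edge 6: (3,29.5)→(2,13.5)  cross = 3·13.5 − 2·29.5 = -18.5000; (r_i+r_j)·cross = 5·-18.5000 = -92.5000
Σcross = 738.0000 → A = |Σcross|/2 = 369.0000 mm²
Σ(r_i+r_j)·cross = 22915.1250 → first moment M = |Σ|/6 = 3819.1875
R_c = M/A = 3819.1875/369.0000 = 10.3501 mm
θ = 164° = 2.862340 rad
V = θ·R_c·A = 2.862340·10.3501·369.0000 = 10931.813 mm³

Volume = 10931.813 mm³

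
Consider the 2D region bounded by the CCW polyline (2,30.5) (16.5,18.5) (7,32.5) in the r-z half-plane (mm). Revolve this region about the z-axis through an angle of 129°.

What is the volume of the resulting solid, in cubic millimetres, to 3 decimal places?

Profile (r,z), 3 vertices: (2,30.5) (16.5,18.5) (7,32.5)
edge 0: (2,30.5)→(16.5,18.5)  cross = 2·18.5 − 16.5·30.5 = -466.2500; (r_i+r_j)·cross = 18.5·-466.2500 = -8625.6250
edge 1: (16.5,18.5)→(7,32.5)  cross = 16.5·32.5 − 7·18.5 = 406.7500; (r_i+r_j)·cross = 23.5·406.7500 = 9558.6250
edge 2: (7,32.5)→(2,30.5)  cross = 7·30.5 − 2·32.5 = 148.5000; (r_i+r_j)·cross = 9·148.5000 = 1336.5000
Σcross = 89.0000 → A = |Σcross|/2 = 44.5000 mm²
Σ(r_i+r_j)·cross = 2269.5000 → first moment M = |Σ|/6 = 378.2500
R_c = M/A = 378.2500/44.5000 = 8.5000 mm
θ = 129° = 2.251475 rad
V = θ·R_c·A = 2.251475·8.5000·44.5000 = 851.620 mm³

Volume = 851.620 mm³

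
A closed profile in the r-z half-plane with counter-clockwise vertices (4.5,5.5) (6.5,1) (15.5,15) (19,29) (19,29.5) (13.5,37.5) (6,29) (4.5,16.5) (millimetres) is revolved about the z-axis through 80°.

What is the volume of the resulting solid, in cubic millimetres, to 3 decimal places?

Profile (r,z), 8 vertices: (4.5,5.5) (6.5,1) (15.5,15) (19,29) (19,29.5) (13.5,37.5) (6,29) (4.5,16.5)
edge 0: (4.5,5.5)→(6.5,1)  cross = 4.5·1 − 6.5·5.5 = -31.2500; (r_i+r_j)·cross = 11·-31.2500 = -343.7500
edge 1: (6.5,1)→(15.5,15)  cross = 6.5·15 − 15.5·1 = 82.0000; (r_i+r_j)·cross = 22·82.0000 = 1804.0000
edge 2: (15.5,15)→(19,29)  cross = 15.5·29 − 19·15 = 164.5000; (r_i+r_j)·cross = 34.5·164.5000 = 5675.2500
edge 3: (19,29)→(19,29.5)  cross = 19·29.5 − 19·29 = 9.5000; (r_i+r_j)·cross = 38·9.5000 = 361.0000
edge 4: (19,29.5)→(13.5,37.5)  cross = 19·37.5 − 13.5·29.5 = 314.2500; (r_i+r_j)·cross = 32.5·314.2500 = 10213.1250
edge 5: (13.5,37.5)→(6,29)  cross = 13.5·29 − 6·37.5 = 166.5000; (r_i+r_j)·cross = 19.5·166.5000 = 3246.7500
edge 6: (6,29)→(4.5,16.5)  cross = 6·16.5 − 4.5·29 = -31.5000; (r_i+r_j)·cross = 10.5·-31.5000 = -330.7500
edge 7: (4.5,16.5)→(4.5,5.5)  cross = 4.5·5.5 − 4.5·16.5 = -49.5000; (r_i+r_j)·cross = 9·-49.5000 = -445.5000
Σcross = 624.5000 → A = |Σcross|/2 = 312.2500 mm²
Σ(r_i+r_j)·cross = 20180.1250 → first moment M = |Σ|/6 = 3363.3542
R_c = M/A = 3363.3542/312.2500 = 10.7714 mm
θ = 80° = 1.396263 rad
V = θ·R_c·A = 1.396263·10.7714·312.2500 = 4696.128 mm³

Volume = 4696.128 mm³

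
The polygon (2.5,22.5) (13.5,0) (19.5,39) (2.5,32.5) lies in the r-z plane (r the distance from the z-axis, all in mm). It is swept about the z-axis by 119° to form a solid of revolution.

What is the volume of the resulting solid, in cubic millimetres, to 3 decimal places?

Volume = 8372.499 mm³

Profile (r,z), 4 vertices: (2.5,22.5) (13.5,0) (19.5,39) (2.5,32.5)
edge 0: (2.5,22.5)→(13.5,0)  cross = 2.5·0 − 13.5·22.5 = -303.7500; (r_i+r_j)·cross = 16·-303.7500 = -4860.0000
edge 1: (13.5,0)→(19.5,39)  cross = 13.5·39 − 19.5·0 = 526.5000; (r_i+r_j)·cross = 33·526.5000 = 17374.5000
edge 2: (19.5,39)→(2.5,32.5)  cross = 19.5·32.5 − 2.5·39 = 536.2500; (r_i+r_j)·cross = 22·536.2500 = 11797.5000
edge 3: (2.5,32.5)→(2.5,22.5)  cross = 2.5·22.5 − 2.5·32.5 = -25.0000; (r_i+r_j)·cross = 5·-25.0000 = -125.0000
Σcross = 734.0000 → A = |Σcross|/2 = 367.0000 mm²
Σ(r_i+r_j)·cross = 24187.0000 → first moment M = |Σ|/6 = 4031.1667
R_c = M/A = 4031.1667/367.0000 = 10.9841 mm
θ = 119° = 2.076942 rad
V = θ·R_c·A = 2.076942·10.9841·367.0000 = 8372.499 mm³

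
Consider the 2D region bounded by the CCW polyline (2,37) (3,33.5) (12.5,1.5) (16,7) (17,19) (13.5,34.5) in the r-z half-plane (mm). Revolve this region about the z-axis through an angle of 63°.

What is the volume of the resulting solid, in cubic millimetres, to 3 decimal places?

Volume = 3300.803 mm³

Profile (r,z), 6 vertices: (2,37) (3,33.5) (12.5,1.5) (16,7) (17,19) (13.5,34.5)
edge 0: (2,37)→(3,33.5)  cross = 2·33.5 − 3·37 = -44.0000; (r_i+r_j)·cross = 5·-44.0000 = -220.0000
edge 1: (3,33.5)→(12.5,1.5)  cross = 3·1.5 − 12.5·33.5 = -414.2500; (r_i+r_j)·cross = 15.5·-414.2500 = -6420.8750
edge 2: (12.5,1.5)→(16,7)  cross = 12.5·7 − 16·1.5 = 63.5000; (r_i+r_j)·cross = 28.5·63.5000 = 1809.7500
edge 3: (16,7)→(17,19)  cross = 16·19 − 17·7 = 185.0000; (r_i+r_j)·cross = 33·185.0000 = 6105.0000
edge 4: (17,19)→(13.5,34.5)  cross = 17·34.5 − 13.5·19 = 330.0000; (r_i+r_j)·cross = 30.5·330.0000 = 10065.0000
edge 5: (13.5,34.5)→(2,37)  cross = 13.5·37 − 2·34.5 = 430.5000; (r_i+r_j)·cross = 15.5·430.5000 = 6672.7500
Σcross = 550.7500 → A = |Σcross|/2 = 275.3750 mm²
Σ(r_i+r_j)·cross = 18011.6250 → first moment M = |Σ|/6 = 3001.9375
R_c = M/A = 3001.9375/275.3750 = 10.9013 mm
θ = 63° = 1.099557 rad
V = θ·R_c·A = 1.099557·10.9013·275.3750 = 3300.803 mm³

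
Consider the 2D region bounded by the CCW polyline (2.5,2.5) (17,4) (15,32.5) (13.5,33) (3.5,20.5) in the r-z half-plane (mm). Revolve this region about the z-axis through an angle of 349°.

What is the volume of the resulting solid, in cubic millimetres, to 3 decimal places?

Volume = 19507.700 mm³

Profile (r,z), 5 vertices: (2.5,2.5) (17,4) (15,32.5) (13.5,33) (3.5,20.5)
edge 0: (2.5,2.5)→(17,4)  cross = 2.5·4 − 17·2.5 = -32.5000; (r_i+r_j)·cross = 19.5·-32.5000 = -633.7500
edge 1: (17,4)→(15,32.5)  cross = 17·32.5 − 15·4 = 492.5000; (r_i+r_j)·cross = 32·492.5000 = 15760.0000
edge 2: (15,32.5)→(13.5,33)  cross = 15·33 − 13.5·32.5 = 56.2500; (r_i+r_j)·cross = 28.5·56.2500 = 1603.1250
edge 3: (13.5,33)→(3.5,20.5)  cross = 13.5·20.5 − 3.5·33 = 161.2500; (r_i+r_j)·cross = 17·161.2500 = 2741.2500
edge 4: (3.5,20.5)→(2.5,2.5)  cross = 3.5·2.5 − 2.5·20.5 = -42.5000; (r_i+r_j)·cross = 6·-42.5000 = -255.0000
Σcross = 635.0000 → A = |Σcross|/2 = 317.5000 mm²
Σ(r_i+r_j)·cross = 19215.6250 → first moment M = |Σ|/6 = 3202.6042
R_c = M/A = 3202.6042/317.5000 = 10.0869 mm
θ = 349° = 6.091199 rad
V = θ·R_c·A = 6.091199·10.0869·317.5000 = 19507.700 mm³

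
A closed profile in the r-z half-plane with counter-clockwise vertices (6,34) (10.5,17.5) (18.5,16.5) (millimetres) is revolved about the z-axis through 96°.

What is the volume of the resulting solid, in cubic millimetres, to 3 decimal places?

Volume = 1246.165 mm³

Profile (r,z), 3 vertices: (6,34) (10.5,17.5) (18.5,16.5)
edge 0: (6,34)→(10.5,17.5)  cross = 6·17.5 − 10.5·34 = -252.0000; (r_i+r_j)·cross = 16.5·-252.0000 = -4158.0000
edge 1: (10.5,17.5)→(18.5,16.5)  cross = 10.5·16.5 − 18.5·17.5 = -150.5000; (r_i+r_j)·cross = 29·-150.5000 = -4364.5000
edge 2: (18.5,16.5)→(6,34)  cross = 18.5·34 − 6·16.5 = 530.0000; (r_i+r_j)·cross = 24.5·530.0000 = 12985.0000
Σcross = 127.5000 → A = |Σcross|/2 = 63.7500 mm²
Σ(r_i+r_j)·cross = 4462.5000 → first moment M = |Σ|/6 = 743.7500
R_c = M/A = 743.7500/63.7500 = 11.6667 mm
θ = 96° = 1.675516 rad
V = θ·R_c·A = 1.675516·11.6667·63.7500 = 1246.165 mm³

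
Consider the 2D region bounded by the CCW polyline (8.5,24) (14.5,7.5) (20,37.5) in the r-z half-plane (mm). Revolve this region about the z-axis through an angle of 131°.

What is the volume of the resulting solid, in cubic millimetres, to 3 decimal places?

Profile (r,z), 3 vertices: (8.5,24) (14.5,7.5) (20,37.5)
edge 0: (8.5,24)→(14.5,7.5)  cross = 8.5·7.5 − 14.5·24 = -284.2500; (r_i+r_j)·cross = 23·-284.2500 = -6537.7500
edge 1: (14.5,7.5)→(20,37.5)  cross = 14.5·37.5 − 20·7.5 = 393.7500; (r_i+r_j)·cross = 34.5·393.7500 = 13584.3750
edge 2: (20,37.5)→(8.5,24)  cross = 20·24 − 8.5·37.5 = 161.2500; (r_i+r_j)·cross = 28.5·161.2500 = 4595.6250
Σcross = 270.7500 → A = |Σcross|/2 = 135.3750 mm²
Σ(r_i+r_j)·cross = 11642.2500 → first moment M = |Σ|/6 = 1940.3750
R_c = M/A = 1940.3750/135.3750 = 14.3333 mm
θ = 131° = 2.286381 rad
V = θ·R_c·A = 2.286381·14.3333·135.3750 = 4436.437 mm³

Volume = 4436.437 mm³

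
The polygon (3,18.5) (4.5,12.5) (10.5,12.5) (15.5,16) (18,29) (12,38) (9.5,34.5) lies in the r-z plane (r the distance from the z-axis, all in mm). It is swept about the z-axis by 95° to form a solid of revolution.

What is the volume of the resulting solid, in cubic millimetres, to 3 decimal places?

Profile (r,z), 7 vertices: (3,18.5) (4.5,12.5) (10.5,12.5) (15.5,16) (18,29) (12,38) (9.5,34.5)
edge 0: (3,18.5)→(4.5,12.5)  cross = 3·12.5 − 4.5·18.5 = -45.7500; (r_i+r_j)·cross = 7.5·-45.7500 = -343.1250
edge 1: (4.5,12.5)→(10.5,12.5)  cross = 4.5·12.5 − 10.5·12.5 = -75.0000; (r_i+r_j)·cross = 15·-75.0000 = -1125.0000
edge 2: (10.5,12.5)→(15.5,16)  cross = 10.5·16 − 15.5·12.5 = -25.7500; (r_i+r_j)·cross = 26·-25.7500 = -669.5000
edge 3: (15.5,16)→(18,29)  cross = 15.5·29 − 18·16 = 161.5000; (r_i+r_j)·cross = 33.5·161.5000 = 5410.2500
edge 4: (18,29)→(12,38)  cross = 18·38 − 12·29 = 336.0000; (r_i+r_j)·cross = 30·336.0000 = 10080.0000
edge 5: (12,38)→(9.5,34.5)  cross = 12·34.5 − 9.5·38 = 53.0000; (r_i+r_j)·cross = 21.5·53.0000 = 1139.5000
edge 6: (9.5,34.5)→(3,18.5)  cross = 9.5·18.5 − 3·34.5 = 72.2500; (r_i+r_j)·cross = 12.5·72.2500 = 903.1250
Σcross = 476.2500 → A = |Σcross|/2 = 238.1250 mm²
Σ(r_i+r_j)·cross = 15395.2500 → first moment M = |Σ|/6 = 2565.8750
R_c = M/A = 2565.8750/238.1250 = 10.7753 mm
θ = 95° = 1.658063 rad
V = θ·R_c·A = 1.658063·10.7753·238.1250 = 4254.382 mm³

Volume = 4254.382 mm³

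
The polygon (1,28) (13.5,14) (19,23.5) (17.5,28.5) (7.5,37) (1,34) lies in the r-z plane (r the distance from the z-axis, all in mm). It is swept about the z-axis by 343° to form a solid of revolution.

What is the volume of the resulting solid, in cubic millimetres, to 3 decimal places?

Volume = 13795.343 mm³

Profile (r,z), 6 vertices: (1,28) (13.5,14) (19,23.5) (17.5,28.5) (7.5,37) (1,34)
edge 0: (1,28)→(13.5,14)  cross = 1·14 − 13.5·28 = -364.0000; (r_i+r_j)·cross = 14.5·-364.0000 = -5278.0000
edge 1: (13.5,14)→(19,23.5)  cross = 13.5·23.5 − 19·14 = 51.2500; (r_i+r_j)·cross = 32.5·51.2500 = 1665.6250
edge 2: (19,23.5)→(17.5,28.5)  cross = 19·28.5 − 17.5·23.5 = 130.2500; (r_i+r_j)·cross = 36.5·130.2500 = 4754.1250
edge 3: (17.5,28.5)→(7.5,37)  cross = 17.5·37 − 7.5·28.5 = 433.7500; (r_i+r_j)·cross = 25·433.7500 = 10843.7500
edge 4: (7.5,37)→(1,34)  cross = 7.5·34 − 1·37 = 218.0000; (r_i+r_j)·cross = 8.5·218.0000 = 1853.0000
edge 5: (1,34)→(1,28)  cross = 1·28 − 1·34 = -6.0000; (r_i+r_j)·cross = 2·-6.0000 = -12.0000
Σcross = 463.2500 → A = |Σcross|/2 = 231.6250 mm²
Σ(r_i+r_j)·cross = 13826.5000 → first moment M = |Σ|/6 = 2304.4167
R_c = M/A = 2304.4167/231.6250 = 9.9489 mm
θ = 343° = 5.986479 rad
V = θ·R_c·A = 5.986479·9.9489·231.6250 = 13795.343 mm³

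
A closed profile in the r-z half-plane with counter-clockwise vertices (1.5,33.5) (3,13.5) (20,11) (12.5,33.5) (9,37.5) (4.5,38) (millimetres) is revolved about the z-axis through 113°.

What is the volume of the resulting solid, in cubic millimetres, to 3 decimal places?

Volume = 5913.831 mm³

Profile (r,z), 6 vertices: (1.5,33.5) (3,13.5) (20,11) (12.5,33.5) (9,37.5) (4.5,38)
edge 0: (1.5,33.5)→(3,13.5)  cross = 1.5·13.5 − 3·33.5 = -80.2500; (r_i+r_j)·cross = 4.5·-80.2500 = -361.1250
edge 1: (3,13.5)→(20,11)  cross = 3·11 − 20·13.5 = -237.0000; (r_i+r_j)·cross = 23·-237.0000 = -5451.0000
edge 2: (20,11)→(12.5,33.5)  cross = 20·33.5 − 12.5·11 = 532.5000; (r_i+r_j)·cross = 32.5·532.5000 = 17306.2500
edge 3: (12.5,33.5)→(9,37.5)  cross = 12.5·37.5 − 9·33.5 = 167.2500; (r_i+r_j)·cross = 21.5·167.2500 = 3595.8750
edge 4: (9,37.5)→(4.5,38)  cross = 9·38 − 4.5·37.5 = 173.2500; (r_i+r_j)·cross = 13.5·173.2500 = 2338.8750
edge 5: (4.5,38)→(1.5,33.5)  cross = 4.5·33.5 − 1.5·38 = 93.7500; (r_i+r_j)·cross = 6·93.7500 = 562.5000
Σcross = 649.5000 → A = |Σcross|/2 = 324.7500 mm²
Σ(r_i+r_j)·cross = 17991.3750 → first moment M = |Σ|/6 = 2998.5625
R_c = M/A = 2998.5625/324.7500 = 9.2334 mm
θ = 113° = 1.972222 rad
V = θ·R_c·A = 1.972222·9.2334·324.7500 = 5913.831 mm³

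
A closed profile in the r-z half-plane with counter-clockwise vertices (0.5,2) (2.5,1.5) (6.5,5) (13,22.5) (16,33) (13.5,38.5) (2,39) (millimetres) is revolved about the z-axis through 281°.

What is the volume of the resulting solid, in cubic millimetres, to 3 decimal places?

Profile (r,z), 7 vertices: (0.5,2) (2.5,1.5) (6.5,5) (13,22.5) (16,33) (13.5,38.5) (2,39)
edge 0: (0.5,2)→(2.5,1.5)  cross = 0.5·1.5 − 2.5·2 = -4.2500; (r_i+r_j)·cross = 3·-4.2500 = -12.7500
edge 1: (2.5,1.5)→(6.5,5)  cross = 2.5·5 − 6.5·1.5 = 2.7500; (r_i+r_j)·cross = 9·2.7500 = 24.7500
edge 2: (6.5,5)→(13,22.5)  cross = 6.5·22.5 − 13·5 = 81.2500; (r_i+r_j)·cross = 19.5·81.2500 = 1584.3750
edge 3: (13,22.5)→(16,33)  cross = 13·33 − 16·22.5 = 69.0000; (r_i+r_j)·cross = 29·69.0000 = 2001.0000
edge 4: (16,33)→(13.5,38.5)  cross = 16·38.5 − 13.5·33 = 170.5000; (r_i+r_j)·cross = 29.5·170.5000 = 5029.7500
edge 5: (13.5,38.5)→(2,39)  cross = 13.5·39 − 2·38.5 = 449.5000; (r_i+r_j)·cross = 15.5·449.5000 = 6967.2500
edge 6: (2,39)→(0.5,2)  cross = 2·2 − 0.5·39 = -15.5000; (r_i+r_j)·cross = 2.5·-15.5000 = -38.7500
Σcross = 753.2500 → A = |Σcross|/2 = 376.6250 mm²
Σ(r_i+r_j)·cross = 15555.6250 → first moment M = |Σ|/6 = 2592.6042
R_c = M/A = 2592.6042/376.6250 = 6.8838 mm
θ = 281° = 4.904375 rad
V = θ·R_c·A = 4.904375·6.8838·376.6250 = 12715.104 mm³

Volume = 12715.104 mm³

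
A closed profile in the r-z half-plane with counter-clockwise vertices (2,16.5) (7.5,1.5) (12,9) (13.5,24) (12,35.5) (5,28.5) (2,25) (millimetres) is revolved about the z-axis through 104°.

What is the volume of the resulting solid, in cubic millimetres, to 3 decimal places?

Volume = 3674.226 mm³

Profile (r,z), 7 vertices: (2,16.5) (7.5,1.5) (12,9) (13.5,24) (12,35.5) (5,28.5) (2,25)
edge 0: (2,16.5)→(7.5,1.5)  cross = 2·1.5 − 7.5·16.5 = -120.7500; (r_i+r_j)·cross = 9.5·-120.7500 = -1147.1250
edge 1: (7.5,1.5)→(12,9)  cross = 7.5·9 − 12·1.5 = 49.5000; (r_i+r_j)·cross = 19.5·49.5000 = 965.2500
edge 2: (12,9)→(13.5,24)  cross = 12·24 − 13.5·9 = 166.5000; (r_i+r_j)·cross = 25.5·166.5000 = 4245.7500
edge 3: (13.5,24)→(12,35.5)  cross = 13.5·35.5 − 12·24 = 191.2500; (r_i+r_j)·cross = 25.5·191.2500 = 4876.8750
edge 4: (12,35.5)→(5,28.5)  cross = 12·28.5 − 5·35.5 = 164.5000; (r_i+r_j)·cross = 17·164.5000 = 2796.5000
edge 5: (5,28.5)→(2,25)  cross = 5·25 − 2·28.5 = 68.0000; (r_i+r_j)·cross = 7·68.0000 = 476.0000
edge 6: (2,25)→(2,16.5)  cross = 2·16.5 − 2·25 = -17.0000; (r_i+r_j)·cross = 4·-17.0000 = -68.0000
Σcross = 502.0000 → A = |Σcross|/2 = 251.0000 mm²
Σ(r_i+r_j)·cross = 12145.2500 → first moment M = |Σ|/6 = 2024.2083
R_c = M/A = 2024.2083/251.0000 = 8.0646 mm
θ = 104° = 1.815142 rad
V = θ·R_c·A = 1.815142·8.0646·251.0000 = 3674.226 mm³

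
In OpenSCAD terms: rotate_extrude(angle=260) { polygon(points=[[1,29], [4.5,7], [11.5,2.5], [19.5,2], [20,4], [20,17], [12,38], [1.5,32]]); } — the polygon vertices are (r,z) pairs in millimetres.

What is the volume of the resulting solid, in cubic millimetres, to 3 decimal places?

Volume = 23862.127 mm³

Profile (r,z), 8 vertices: (1,29) (4.5,7) (11.5,2.5) (19.5,2) (20,4) (20,17) (12,38) (1.5,32)
edge 0: (1,29)→(4.5,7)  cross = 1·7 − 4.5·29 = -123.5000; (r_i+r_j)·cross = 5.5·-123.5000 = -679.2500
edge 1: (4.5,7)→(11.5,2.5)  cross = 4.5·2.5 − 11.5·7 = -69.2500; (r_i+r_j)·cross = 16·-69.2500 = -1108.0000
edge 2: (11.5,2.5)→(19.5,2)  cross = 11.5·2 − 19.5·2.5 = -25.7500; (r_i+r_j)·cross = 31·-25.7500 = -798.2500
edge 3: (19.5,2)→(20,4)  cross = 19.5·4 − 20·2 = 38.0000; (r_i+r_j)·cross = 39.5·38.0000 = 1501.0000
edge 4: (20,4)→(20,17)  cross = 20·17 − 20·4 = 260.0000; (r_i+r_j)·cross = 40·260.0000 = 10400.0000
edge 5: (20,17)→(12,38)  cross = 20·38 − 12·17 = 556.0000; (r_i+r_j)·cross = 32·556.0000 = 17792.0000
edge 6: (12,38)→(1.5,32)  cross = 12·32 − 1.5·38 = 327.0000; (r_i+r_j)·cross = 13.5·327.0000 = 4414.5000
edge 7: (1.5,32)→(1,29)  cross = 1.5·29 − 1·32 = 11.5000; (r_i+r_j)·cross = 2.5·11.5000 = 28.7500
Σcross = 974.0000 → A = |Σcross|/2 = 487.0000 mm²
Σ(r_i+r_j)·cross = 31550.7500 → first moment M = |Σ|/6 = 5258.4583
R_c = M/A = 5258.4583/487.0000 = 10.7977 mm
θ = 260° = 4.537856 rad
V = θ·R_c·A = 4.537856·10.7977·487.0000 = 23862.127 mm³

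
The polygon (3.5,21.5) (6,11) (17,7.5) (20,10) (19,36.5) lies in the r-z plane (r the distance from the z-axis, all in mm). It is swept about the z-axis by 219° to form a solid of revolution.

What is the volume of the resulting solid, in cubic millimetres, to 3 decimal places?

Volume = 15283.430 mm³

Profile (r,z), 5 vertices: (3.5,21.5) (6,11) (17,7.5) (20,10) (19,36.5)
edge 0: (3.5,21.5)→(6,11)  cross = 3.5·11 − 6·21.5 = -90.5000; (r_i+r_j)·cross = 9.5·-90.5000 = -859.7500
edge 1: (6,11)→(17,7.5)  cross = 6·7.5 − 17·11 = -142.0000; (r_i+r_j)·cross = 23·-142.0000 = -3266.0000
edge 2: (17,7.5)→(20,10)  cross = 17·10 − 20·7.5 = 20.0000; (r_i+r_j)·cross = 37·20.0000 = 740.0000
edge 3: (20,10)→(19,36.5)  cross = 20·36.5 − 19·10 = 540.0000; (r_i+r_j)·cross = 39·540.0000 = 21060.0000
edge 4: (19,36.5)→(3.5,21.5)  cross = 19·21.5 − 3.5·36.5 = 280.7500; (r_i+r_j)·cross = 22.5·280.7500 = 6316.8750
Σcross = 608.2500 → A = |Σcross|/2 = 304.1250 mm²
Σ(r_i+r_j)·cross = 23991.1250 → first moment M = |Σ|/6 = 3998.5208
R_c = M/A = 3998.5208/304.1250 = 13.1476 mm
θ = 219° = 3.822271 rad
V = θ·R_c·A = 3.822271·13.1476·304.1250 = 15283.430 mm³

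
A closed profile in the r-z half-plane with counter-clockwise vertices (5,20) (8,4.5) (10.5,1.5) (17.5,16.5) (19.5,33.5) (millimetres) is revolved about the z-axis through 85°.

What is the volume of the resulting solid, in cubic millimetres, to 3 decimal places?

Profile (r,z), 5 vertices: (5,20) (8,4.5) (10.5,1.5) (17.5,16.5) (19.5,33.5)
edge 0: (5,20)→(8,4.5)  cross = 5·4.5 − 8·20 = -137.5000; (r_i+r_j)·cross = 13·-137.5000 = -1787.5000
edge 1: (8,4.5)→(10.5,1.5)  cross = 8·1.5 − 10.5·4.5 = -35.2500; (r_i+r_j)·cross = 18.5·-35.2500 = -652.1250
edge 2: (10.5,1.5)→(17.5,16.5)  cross = 10.5·16.5 − 17.5·1.5 = 147.0000; (r_i+r_j)·cross = 28·147.0000 = 4116.0000
edge 3: (17.5,16.5)→(19.5,33.5)  cross = 17.5·33.5 − 19.5·16.5 = 264.5000; (r_i+r_j)·cross = 37·264.5000 = 9786.5000
edge 4: (19.5,33.5)→(5,20)  cross = 19.5·20 − 5·33.5 = 222.5000; (r_i+r_j)·cross = 24.5·222.5000 = 5451.2500
Σcross = 461.2500 → A = |Σcross|/2 = 230.6250 mm²
Σ(r_i+r_j)·cross = 16914.1250 → first moment M = |Σ|/6 = 2819.0208
R_c = M/A = 2819.0208/230.6250 = 12.2234 mm
θ = 85° = 1.483530 rad
V = θ·R_c·A = 1.483530·12.2234·230.6250 = 4182.102 mm³

Volume = 4182.102 mm³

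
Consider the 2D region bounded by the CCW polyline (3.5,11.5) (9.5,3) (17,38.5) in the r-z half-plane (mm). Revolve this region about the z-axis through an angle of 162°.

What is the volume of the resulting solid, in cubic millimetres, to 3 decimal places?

Profile (r,z), 3 vertices: (3.5,11.5) (9.5,3) (17,38.5)
edge 0: (3.5,11.5)→(9.5,3)  cross = 3.5·3 − 9.5·11.5 = -98.7500; (r_i+r_j)·cross = 13·-98.7500 = -1283.7500
edge 1: (9.5,3)→(17,38.5)  cross = 9.5·38.5 − 17·3 = 314.7500; (r_i+r_j)·cross = 26.5·314.7500 = 8340.8750
edge 2: (17,38.5)→(3.5,11.5)  cross = 17·11.5 − 3.5·38.5 = 60.7500; (r_i+r_j)·cross = 20.5·60.7500 = 1245.3750
Σcross = 276.7500 → A = |Σcross|/2 = 138.3750 mm²
Σ(r_i+r_j)·cross = 8302.5000 → first moment M = |Σ|/6 = 1383.7500
R_c = M/A = 1383.7500/138.3750 = 10.0000 mm
θ = 162° = 2.827433 rad
V = θ·R_c·A = 2.827433·10.0000·138.3750 = 3912.461 mm³

Volume = 3912.461 mm³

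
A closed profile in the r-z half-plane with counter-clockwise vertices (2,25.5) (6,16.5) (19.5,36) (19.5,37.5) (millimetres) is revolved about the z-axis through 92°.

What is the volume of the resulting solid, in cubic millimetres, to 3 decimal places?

Profile (r,z), 4 vertices: (2,25.5) (6,16.5) (19.5,36) (19.5,37.5)
edge 0: (2,25.5)→(6,16.5)  cross = 2·16.5 − 6·25.5 = -120.0000; (r_i+r_j)·cross = 8·-120.0000 = -960.0000
edge 1: (6,16.5)→(19.5,36)  cross = 6·36 − 19.5·16.5 = -105.7500; (r_i+r_j)·cross = 25.5·-105.7500 = -2696.6250
edge 2: (19.5,36)→(19.5,37.5)  cross = 19.5·37.5 − 19.5·36 = 29.2500; (r_i+r_j)·cross = 39·29.2500 = 1140.7500
edge 3: (19.5,37.5)→(2,25.5)  cross = 19.5·25.5 − 2·37.5 = 422.2500; (r_i+r_j)·cross = 21.5·422.2500 = 9078.3750
Σcross = 225.7500 → A = |Σcross|/2 = 112.8750 mm²
Σ(r_i+r_j)·cross = 6562.5000 → first moment M = |Σ|/6 = 1093.7500
R_c = M/A = 1093.7500/112.8750 = 9.6899 mm
θ = 92° = 1.605703 rad
V = θ·R_c·A = 1.605703·9.6899·112.8750 = 1756.238 mm³

Volume = 1756.238 mm³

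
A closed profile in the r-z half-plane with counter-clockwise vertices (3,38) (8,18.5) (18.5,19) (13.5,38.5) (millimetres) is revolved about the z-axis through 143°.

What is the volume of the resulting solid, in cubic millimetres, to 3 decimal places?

Volume = 5560.533 mm³

Profile (r,z), 4 vertices: (3,38) (8,18.5) (18.5,19) (13.5,38.5)
edge 0: (3,38)→(8,18.5)  cross = 3·18.5 − 8·38 = -248.5000; (r_i+r_j)·cross = 11·-248.5000 = -2733.5000
edge 1: (8,18.5)→(18.5,19)  cross = 8·19 − 18.5·18.5 = -190.2500; (r_i+r_j)·cross = 26.5·-190.2500 = -5041.6250
edge 2: (18.5,19)→(13.5,38.5)  cross = 18.5·38.5 − 13.5·19 = 455.7500; (r_i+r_j)·cross = 32·455.7500 = 14584.0000
edge 3: (13.5,38.5)→(3,38)  cross = 13.5·38 − 3·38.5 = 397.5000; (r_i+r_j)·cross = 16.5·397.5000 = 6558.7500
Σcross = 414.5000 → A = |Σcross|/2 = 207.2500 mm²
Σ(r_i+r_j)·cross = 13367.6250 → first moment M = |Σ|/6 = 2227.9375
R_c = M/A = 2227.9375/207.2500 = 10.7500 mm
θ = 143° = 2.495821 rad
V = θ·R_c·A = 2.495821·10.7500·207.2500 = 5560.533 mm³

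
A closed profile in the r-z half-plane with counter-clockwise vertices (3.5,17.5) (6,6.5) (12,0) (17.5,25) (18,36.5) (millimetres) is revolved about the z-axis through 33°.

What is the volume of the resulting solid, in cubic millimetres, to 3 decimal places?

Profile (r,z), 5 vertices: (3.5,17.5) (6,6.5) (12,0) (17.5,25) (18,36.5)
edge 0: (3.5,17.5)→(6,6.5)  cross = 3.5·6.5 − 6·17.5 = -82.2500; (r_i+r_j)·cross = 9.5·-82.2500 = -781.3750
edge 1: (6,6.5)→(12,0)  cross = 6·0 − 12·6.5 = -78.0000; (r_i+r_j)·cross = 18·-78.0000 = -1404.0000
edge 2: (12,0)→(17.5,25)  cross = 12·25 − 17.5·0 = 300.0000; (r_i+r_j)·cross = 29.5·300.0000 = 8850.0000
edge 3: (17.5,25)→(18,36.5)  cross = 17.5·36.5 − 18·25 = 188.7500; (r_i+r_j)·cross = 35.5·188.7500 = 6700.6250
edge 4: (18,36.5)→(3.5,17.5)  cross = 18·17.5 − 3.5·36.5 = 187.2500; (r_i+r_j)·cross = 21.5·187.2500 = 4025.8750
Σcross = 515.7500 → A = |Σcross|/2 = 257.8750 mm²
Σ(r_i+r_j)·cross = 17391.1250 → first moment M = |Σ|/6 = 2898.5208
R_c = M/A = 2898.5208/257.8750 = 11.2400 mm
θ = 33° = 0.575959 rad
V = θ·R_c·A = 0.575959·11.2400·257.8750 = 1669.428 mm³

Volume = 1669.428 mm³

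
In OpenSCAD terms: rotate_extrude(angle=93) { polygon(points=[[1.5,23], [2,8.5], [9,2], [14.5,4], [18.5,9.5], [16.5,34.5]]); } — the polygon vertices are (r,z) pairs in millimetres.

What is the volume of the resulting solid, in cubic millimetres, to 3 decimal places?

Volume = 6521.402 mm³

Profile (r,z), 6 vertices: (1.5,23) (2,8.5) (9,2) (14.5,4) (18.5,9.5) (16.5,34.5)
edge 0: (1.5,23)→(2,8.5)  cross = 1.5·8.5 − 2·23 = -33.2500; (r_i+r_j)·cross = 3.5·-33.2500 = -116.3750
edge 1: (2,8.5)→(9,2)  cross = 2·2 − 9·8.5 = -72.5000; (r_i+r_j)·cross = 11·-72.5000 = -797.5000
edge 2: (9,2)→(14.5,4)  cross = 9·4 − 14.5·2 = 7.0000; (r_i+r_j)·cross = 23.5·7.0000 = 164.5000
edge 3: (14.5,4)→(18.5,9.5)  cross = 14.5·9.5 − 18.5·4 = 63.7500; (r_i+r_j)·cross = 33·63.7500 = 2103.7500
edge 4: (18.5,9.5)→(16.5,34.5)  cross = 18.5·34.5 − 16.5·9.5 = 481.5000; (r_i+r_j)·cross = 35·481.5000 = 16852.5000
edge 5: (16.5,34.5)→(1.5,23)  cross = 16.5·23 − 1.5·34.5 = 327.7500; (r_i+r_j)·cross = 18·327.7500 = 5899.5000
Σcross = 774.2500 → A = |Σcross|/2 = 387.1250 mm²
Σ(r_i+r_j)·cross = 24106.3750 → first moment M = |Σ|/6 = 4017.7292
R_c = M/A = 4017.7292/387.1250 = 10.3784 mm
θ = 93° = 1.623156 rad
V = θ·R_c·A = 1.623156·10.3784·387.1250 = 6521.402 mm³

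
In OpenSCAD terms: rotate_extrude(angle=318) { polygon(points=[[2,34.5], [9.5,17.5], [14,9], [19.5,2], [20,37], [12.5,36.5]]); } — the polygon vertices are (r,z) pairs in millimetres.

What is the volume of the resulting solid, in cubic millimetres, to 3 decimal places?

Profile (r,z), 6 vertices: (2,34.5) (9.5,17.5) (14,9) (19.5,2) (20,37) (12.5,36.5)
edge 0: (2,34.5)→(9.5,17.5)  cross = 2·17.5 − 9.5·34.5 = -292.7500; (r_i+r_j)·cross = 11.5·-292.7500 = -3366.6250
edge 1: (9.5,17.5)→(14,9)  cross = 9.5·9 − 14·17.5 = -159.5000; (r_i+r_j)·cross = 23.5·-159.5000 = -3748.2500
edge 2: (14,9)→(19.5,2)  cross = 14·2 − 19.5·9 = -147.5000; (r_i+r_j)·cross = 33.5·-147.5000 = -4941.2500
edge 3: (19.5,2)→(20,37)  cross = 19.5·37 − 20·2 = 681.5000; (r_i+r_j)·cross = 39.5·681.5000 = 26919.2500
edge 4: (20,37)→(12.5,36.5)  cross = 20·36.5 − 12.5·37 = 267.5000; (r_i+r_j)·cross = 32.5·267.5000 = 8693.7500
edge 5: (12.5,36.5)→(2,34.5)  cross = 12.5·34.5 − 2·36.5 = 358.2500; (r_i+r_j)·cross = 14.5·358.2500 = 5194.6250
Σcross = 707.5000 → A = |Σcross|/2 = 353.7500 mm²
Σ(r_i+r_j)·cross = 28751.5000 → first moment M = |Σ|/6 = 4791.9167
R_c = M/A = 4791.9167/353.7500 = 13.5461 mm
θ = 318° = 5.550147 rad
V = θ·R_c·A = 5.550147·13.5461·353.7500 = 26595.842 mm³

Volume = 26595.842 mm³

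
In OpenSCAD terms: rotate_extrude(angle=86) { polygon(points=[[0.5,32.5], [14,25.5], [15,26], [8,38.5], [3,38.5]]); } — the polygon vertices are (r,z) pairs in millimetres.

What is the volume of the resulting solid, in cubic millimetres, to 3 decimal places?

Volume = 985.833 mm³

Profile (r,z), 5 vertices: (0.5,32.5) (14,25.5) (15,26) (8,38.5) (3,38.5)
edge 0: (0.5,32.5)→(14,25.5)  cross = 0.5·25.5 − 14·32.5 = -442.2500; (r_i+r_j)·cross = 14.5·-442.2500 = -6412.6250
edge 1: (14,25.5)→(15,26)  cross = 14·26 − 15·25.5 = -18.5000; (r_i+r_j)·cross = 29·-18.5000 = -536.5000
edge 2: (15,26)→(8,38.5)  cross = 15·38.5 − 8·26 = 369.5000; (r_i+r_j)·cross = 23·369.5000 = 8498.5000
edge 3: (8,38.5)→(3,38.5)  cross = 8·38.5 − 3·38.5 = 192.5000; (r_i+r_j)·cross = 11·192.5000 = 2117.5000
edge 4: (3,38.5)→(0.5,32.5)  cross = 3·32.5 − 0.5·38.5 = 78.2500; (r_i+r_j)·cross = 3.5·78.2500 = 273.8750
Σcross = 179.5000 → A = |Σcross|/2 = 89.7500 mm²
Σ(r_i+r_j)·cross = 3940.7500 → first moment M = |Σ|/6 = 656.7917
R_c = M/A = 656.7917/89.7500 = 7.3180 mm
θ = 86° = 1.500983 rad
V = θ·R_c·A = 1.500983·7.3180·89.7500 = 985.833 mm³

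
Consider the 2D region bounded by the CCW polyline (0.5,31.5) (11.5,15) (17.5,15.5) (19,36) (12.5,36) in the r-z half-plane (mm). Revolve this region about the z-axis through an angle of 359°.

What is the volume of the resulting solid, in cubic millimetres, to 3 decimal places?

Profile (r,z), 5 vertices: (0.5,31.5) (11.5,15) (17.5,15.5) (19,36) (12.5,36)
edge 0: (0.5,31.5)→(11.5,15)  cross = 0.5·15 − 11.5·31.5 = -354.7500; (r_i+r_j)·cross = 12·-354.7500 = -4257.0000
edge 1: (11.5,15)→(17.5,15.5)  cross = 11.5·15.5 − 17.5·15 = -84.2500; (r_i+r_j)·cross = 29·-84.2500 = -2443.2500
edge 2: (17.5,15.5)→(19,36)  cross = 17.5·36 − 19·15.5 = 335.5000; (r_i+r_j)·cross = 36.5·335.5000 = 12245.7500
edge 3: (19,36)→(12.5,36)  cross = 19·36 − 12.5·36 = 234.0000; (r_i+r_j)·cross = 31.5·234.0000 = 7371.0000
edge 4: (12.5,36)→(0.5,31.5)  cross = 12.5·31.5 − 0.5·36 = 375.7500; (r_i+r_j)·cross = 13·375.7500 = 4884.7500
Σcross = 506.2500 → A = |Σcross|/2 = 253.1250 mm²
Σ(r_i+r_j)·cross = 17801.2500 → first moment M = |Σ|/6 = 2966.8750
R_c = M/A = 2966.8750/253.1250 = 11.7210 mm
θ = 359° = 6.265732 rad
V = θ·R_c·A = 6.265732·11.7210·253.1250 = 18589.644 mm³

Volume = 18589.644 mm³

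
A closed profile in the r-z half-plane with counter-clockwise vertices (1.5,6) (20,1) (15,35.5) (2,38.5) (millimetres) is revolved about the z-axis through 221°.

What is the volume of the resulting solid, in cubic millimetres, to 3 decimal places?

Profile (r,z), 4 vertices: (1.5,6) (20,1) (15,35.5) (2,38.5)
edge 0: (1.5,6)→(20,1)  cross = 1.5·1 − 20·6 = -118.5000; (r_i+r_j)·cross = 21.5·-118.5000 = -2547.7500
edge 1: (20,1)→(15,35.5)  cross = 20·35.5 − 15·1 = 695.0000; (r_i+r_j)·cross = 35·695.0000 = 24325.0000
edge 2: (15,35.5)→(2,38.5)  cross = 15·38.5 − 2·35.5 = 506.5000; (r_i+r_j)·cross = 17·506.5000 = 8610.5000
edge 3: (2,38.5)→(1.5,6)  cross = 2·6 − 1.5·38.5 = -45.7500; (r_i+r_j)·cross = 3.5·-45.7500 = -160.1250
Σcross = 1037.2500 → A = |Σcross|/2 = 518.6250 mm²
Σ(r_i+r_j)·cross = 30227.6250 → first moment M = |Σ|/6 = 5037.9375
R_c = M/A = 5037.9375/518.6250 = 9.7140 mm
θ = 221° = 3.857178 rad
V = θ·R_c·A = 3.857178·9.7140·518.6250 = 19432.220 mm³

Volume = 19432.220 mm³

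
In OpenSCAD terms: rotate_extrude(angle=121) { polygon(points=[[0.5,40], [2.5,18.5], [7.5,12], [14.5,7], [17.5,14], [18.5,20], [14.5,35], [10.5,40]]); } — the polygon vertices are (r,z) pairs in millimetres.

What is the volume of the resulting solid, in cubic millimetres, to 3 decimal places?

Profile (r,z), 8 vertices: (0.5,40) (2.5,18.5) (7.5,12) (14.5,7) (17.5,14) (18.5,20) (14.5,35) (10.5,40)
edge 0: (0.5,40)→(2.5,18.5)  cross = 0.5·18.5 − 2.5·40 = -90.7500; (r_i+r_j)·cross = 3·-90.7500 = -272.2500
edge 1: (2.5,18.5)→(7.5,12)  cross = 2.5·12 − 7.5·18.5 = -108.7500; (r_i+r_j)·cross = 10·-108.7500 = -1087.5000
edge 2: (7.5,12)→(14.5,7)  cross = 7.5·7 − 14.5·12 = -121.5000; (r_i+r_j)·cross = 22·-121.5000 = -2673.0000
edge 3: (14.5,7)→(17.5,14)  cross = 14.5·14 − 17.5·7 = 80.5000; (r_i+r_j)·cross = 32·80.5000 = 2576.0000
edge 4: (17.5,14)→(18.5,20)  cross = 17.5·20 − 18.5·14 = 91.0000; (r_i+r_j)·cross = 36·91.0000 = 3276.0000
edge 5: (18.5,20)→(14.5,35)  cross = 18.5·35 − 14.5·20 = 357.5000; (r_i+r_j)·cross = 33·357.5000 = 11797.5000
edge 6: (14.5,35)→(10.5,40)  cross = 14.5·40 − 10.5·35 = 212.5000; (r_i+r_j)·cross = 25·212.5000 = 5312.5000
edge 7: (10.5,40)→(0.5,40)  cross = 10.5·40 − 0.5·40 = 400.0000; (r_i+r_j)·cross = 11·400.0000 = 4400.0000
Σcross = 820.5000 → A = |Σcross|/2 = 410.2500 mm²
Σ(r_i+r_j)·cross = 23329.2500 → first moment M = |Σ|/6 = 3888.2083
R_c = M/A = 3888.2083/410.2500 = 9.4777 mm
θ = 121° = 2.111848 rad
V = θ·R_c·A = 2.111848·9.4777·410.2500 = 8211.307 mm³

Volume = 8211.307 mm³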